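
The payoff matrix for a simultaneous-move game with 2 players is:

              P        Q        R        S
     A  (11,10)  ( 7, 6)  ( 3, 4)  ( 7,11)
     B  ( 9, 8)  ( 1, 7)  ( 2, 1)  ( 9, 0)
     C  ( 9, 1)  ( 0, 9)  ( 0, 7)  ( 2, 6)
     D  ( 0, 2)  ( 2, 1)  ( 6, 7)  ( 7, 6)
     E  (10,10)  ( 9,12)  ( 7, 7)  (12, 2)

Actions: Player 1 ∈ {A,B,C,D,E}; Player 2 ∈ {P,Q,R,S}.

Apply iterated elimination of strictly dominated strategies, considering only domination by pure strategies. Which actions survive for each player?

Survivors P1:{A,E} P2:{P,Q,S}

P1 drop B (E beats it: P:10>9 Q:9>1 R:7>2 S:12>9)
P1 drop C (A beats it: P:11>9 Q:7>0 R:3>0 S:7>2)
P1 drop D (E beats it: P:10>0 Q:9>2 R:7>6 S:12>7)
P2 drop R (P beats it: A:10>4 E:10>7)
P1→{A,E} P2→{P,Q,S}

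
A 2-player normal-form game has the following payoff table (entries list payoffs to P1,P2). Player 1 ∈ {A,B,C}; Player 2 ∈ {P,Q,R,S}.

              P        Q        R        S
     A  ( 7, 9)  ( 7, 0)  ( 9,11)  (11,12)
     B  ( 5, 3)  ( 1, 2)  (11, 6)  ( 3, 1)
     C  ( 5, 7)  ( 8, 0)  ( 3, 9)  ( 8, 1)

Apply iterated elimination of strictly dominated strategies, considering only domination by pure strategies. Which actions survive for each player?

Remaining: P1:{A,B} P2:{R,S}

P2 drop P (R beats it: A:11>9 B:6>3 C:9>7)
P2 drop Q (R beats it: A:11>0 B:6>2 C:9>0)
P1 drop C (A beats it: R:9>3 S:11>8)
P1→{A,B} P2→{R,S}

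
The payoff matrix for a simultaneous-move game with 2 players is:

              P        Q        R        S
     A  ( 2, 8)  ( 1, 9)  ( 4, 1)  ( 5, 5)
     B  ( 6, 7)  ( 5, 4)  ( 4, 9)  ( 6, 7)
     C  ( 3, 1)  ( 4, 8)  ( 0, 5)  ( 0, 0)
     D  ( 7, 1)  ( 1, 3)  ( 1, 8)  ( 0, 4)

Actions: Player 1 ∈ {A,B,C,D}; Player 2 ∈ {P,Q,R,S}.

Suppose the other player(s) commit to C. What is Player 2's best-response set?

u_2(P vs C) = 1
u_2(Q vs C) = 8
u_2(R vs C) = 5
u_2(S vs C) = 0
max payoff 8 at {Q}

P2 best: {Q}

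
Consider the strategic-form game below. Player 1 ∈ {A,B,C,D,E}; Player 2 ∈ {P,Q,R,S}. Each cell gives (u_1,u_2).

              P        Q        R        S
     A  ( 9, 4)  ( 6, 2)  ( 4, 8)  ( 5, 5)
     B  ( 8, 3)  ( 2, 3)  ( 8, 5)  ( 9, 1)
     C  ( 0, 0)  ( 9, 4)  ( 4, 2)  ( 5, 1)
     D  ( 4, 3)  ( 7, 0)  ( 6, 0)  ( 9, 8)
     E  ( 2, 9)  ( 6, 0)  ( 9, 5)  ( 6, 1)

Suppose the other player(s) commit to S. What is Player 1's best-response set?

BR_1 = {B,D}

u_1(A vs S) = 5
u_1(B vs S) = 9
u_1(C vs S) = 5
u_1(D vs S) = 9
u_1(E vs S) = 6
max payoff 9 at {B,D}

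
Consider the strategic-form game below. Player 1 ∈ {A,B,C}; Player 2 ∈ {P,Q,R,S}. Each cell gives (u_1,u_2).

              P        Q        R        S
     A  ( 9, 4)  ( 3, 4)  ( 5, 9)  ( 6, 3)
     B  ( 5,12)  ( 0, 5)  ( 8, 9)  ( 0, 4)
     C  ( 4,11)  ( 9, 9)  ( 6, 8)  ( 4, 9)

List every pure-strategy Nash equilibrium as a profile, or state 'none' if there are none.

(A,P): not NE [P2→R gives 9>4]
(A,Q): not NE [P1→C gives 9>3; P2→R gives 9>4]
(A,R): not NE [P1→B gives 8>5]
(A,S): not NE [P2→R gives 9>3]
(B,P): not NE [P1→A gives 9>5]
(B,Q): not NE [P1→C gives 9>0; P2→P gives 12>5]
(B,R): not NE [P2→P gives 12>9]
(B,S): not NE [P1→A gives 6>0; P2→P gives 12>4]
(C,P): not NE [P1→A gives 9>4]
(C,Q): not NE [P2→P gives 11>9]
(C,R): not NE [P1→B gives 8>6; P2→P gives 11>8]
(C,S): not NE [P1→A gives 6>4; P2→P gives 11>9]

PSNE: ∅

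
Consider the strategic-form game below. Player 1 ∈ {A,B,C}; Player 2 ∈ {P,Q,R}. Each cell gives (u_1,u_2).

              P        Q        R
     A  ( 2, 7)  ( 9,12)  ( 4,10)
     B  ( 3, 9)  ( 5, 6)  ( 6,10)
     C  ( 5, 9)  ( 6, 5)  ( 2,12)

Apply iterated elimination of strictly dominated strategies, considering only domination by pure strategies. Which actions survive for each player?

P2 drop P (R beats it: A:10>7 B:10>9 C:12>9)
P1 drop C (A beats it: Q:9>6 R:4>2)
P1→{A,B} P2→{Q,R}

Remaining: P1:{A,B} P2:{Q,R}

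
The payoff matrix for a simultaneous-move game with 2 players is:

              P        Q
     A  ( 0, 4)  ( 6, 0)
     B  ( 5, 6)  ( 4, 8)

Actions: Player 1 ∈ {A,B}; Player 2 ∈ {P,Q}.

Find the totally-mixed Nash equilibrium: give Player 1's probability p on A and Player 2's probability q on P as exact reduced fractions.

P1 indiff ⇒ q·0+(1-q)·6 = q·5+(1-q)·4 ⇒ q(-5) = (1-q)(-2) ⇒ q = 2/7
P2 indiff ⇒ p·4+(1-p)·6 = p·0+(1-p)·8 ⇒ p(4) = (1-p)(2) ⇒ p = 1/3

(p,q) = (1/3, 2/7)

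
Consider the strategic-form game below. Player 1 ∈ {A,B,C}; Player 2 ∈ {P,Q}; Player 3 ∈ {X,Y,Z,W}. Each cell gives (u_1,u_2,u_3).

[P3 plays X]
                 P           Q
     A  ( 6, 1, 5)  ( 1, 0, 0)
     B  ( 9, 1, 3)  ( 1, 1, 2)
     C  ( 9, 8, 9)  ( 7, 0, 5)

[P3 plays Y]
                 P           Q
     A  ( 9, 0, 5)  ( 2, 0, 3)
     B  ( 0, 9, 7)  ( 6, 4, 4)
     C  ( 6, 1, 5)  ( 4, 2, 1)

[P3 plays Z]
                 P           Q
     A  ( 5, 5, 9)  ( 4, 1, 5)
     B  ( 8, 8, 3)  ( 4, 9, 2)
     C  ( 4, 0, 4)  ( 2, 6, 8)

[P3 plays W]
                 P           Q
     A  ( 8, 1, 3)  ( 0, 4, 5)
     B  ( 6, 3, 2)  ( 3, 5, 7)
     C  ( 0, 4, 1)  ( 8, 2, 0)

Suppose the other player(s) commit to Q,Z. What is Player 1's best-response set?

BR_1 = {A,B}

u_1(A vs Q,Z) = 4
u_1(B vs Q,Z) = 4
u_1(C vs Q,Z) = 2
max payoff 4 at {A,B}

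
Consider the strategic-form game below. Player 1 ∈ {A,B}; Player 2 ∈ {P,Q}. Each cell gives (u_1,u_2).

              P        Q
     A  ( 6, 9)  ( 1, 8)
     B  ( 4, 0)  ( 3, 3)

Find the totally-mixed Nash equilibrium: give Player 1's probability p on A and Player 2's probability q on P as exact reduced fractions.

P1 indiff ⇒ q·6+(1-q)·1 = q·4+(1-q)·3 ⇒ q(2) = (1-q)(2) ⇒ q = 1/2
P2 indiff ⇒ p·9+(1-p)·0 = p·8+(1-p)·3 ⇒ p(1) = (1-p)(3) ⇒ p = 3/4

(p,q) = (3/4, 1/2)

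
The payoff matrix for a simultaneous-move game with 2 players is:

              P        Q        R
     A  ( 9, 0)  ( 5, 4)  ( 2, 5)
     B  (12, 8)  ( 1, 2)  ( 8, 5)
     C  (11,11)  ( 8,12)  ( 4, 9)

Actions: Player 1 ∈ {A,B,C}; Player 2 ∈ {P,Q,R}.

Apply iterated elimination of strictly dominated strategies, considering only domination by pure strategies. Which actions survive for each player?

IESDS → P1:{B,C} P2:{P,Q}

P1 drop A (C beats it: P:11>9 Q:8>5 R:4>2)
P2 drop R (P beats it: B:8>5 C:11>9)
P1→{B,C} P2→{P,Q}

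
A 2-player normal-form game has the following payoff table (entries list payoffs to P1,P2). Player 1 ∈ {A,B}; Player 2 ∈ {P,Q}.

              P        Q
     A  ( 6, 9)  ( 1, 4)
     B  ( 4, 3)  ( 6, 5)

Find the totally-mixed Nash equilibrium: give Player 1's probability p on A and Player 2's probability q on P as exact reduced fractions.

P1 indiff ⇒ q·6+(1-q)·1 = q·4+(1-q)·6 ⇒ q(2) = (1-q)(5) ⇒ q = 5/7
P2 indiff ⇒ p·9+(1-p)·3 = p·4+(1-p)·5 ⇒ p(5) = (1-p)(2) ⇒ p = 2/7

P1 mixes 2/7 on A; P2 mixes 5/7 on P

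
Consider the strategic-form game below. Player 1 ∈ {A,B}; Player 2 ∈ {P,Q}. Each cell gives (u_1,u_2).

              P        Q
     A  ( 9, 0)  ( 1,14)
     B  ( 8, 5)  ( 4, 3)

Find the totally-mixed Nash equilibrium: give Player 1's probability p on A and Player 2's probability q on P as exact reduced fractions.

(p,q) = (1/8, 3/4)

P1 indiff ⇒ q·9+(1-q)·1 = q·8+(1-q)·4 ⇒ q(1) = (1-q)(3) ⇒ q = 3/4
P2 indiff ⇒ p·0+(1-p)·5 = p·14+(1-p)·3 ⇒ p(-14) = (1-p)(-2) ⇒ p = 1/8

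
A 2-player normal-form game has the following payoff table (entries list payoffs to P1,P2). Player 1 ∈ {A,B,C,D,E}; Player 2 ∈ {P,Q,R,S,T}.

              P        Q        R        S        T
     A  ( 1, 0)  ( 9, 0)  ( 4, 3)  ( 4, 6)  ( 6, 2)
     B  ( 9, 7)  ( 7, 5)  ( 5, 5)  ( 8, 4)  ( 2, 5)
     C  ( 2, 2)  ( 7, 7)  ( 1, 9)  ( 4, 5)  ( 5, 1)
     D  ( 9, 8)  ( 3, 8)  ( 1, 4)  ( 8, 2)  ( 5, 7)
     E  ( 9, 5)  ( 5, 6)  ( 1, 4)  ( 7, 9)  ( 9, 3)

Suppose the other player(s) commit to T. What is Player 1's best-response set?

P1 best: {E}

u_1(A vs T) = 6
u_1(B vs T) = 2
u_1(C vs T) = 5
u_1(D vs T) = 5
u_1(E vs T) = 9
max payoff 9 at {E}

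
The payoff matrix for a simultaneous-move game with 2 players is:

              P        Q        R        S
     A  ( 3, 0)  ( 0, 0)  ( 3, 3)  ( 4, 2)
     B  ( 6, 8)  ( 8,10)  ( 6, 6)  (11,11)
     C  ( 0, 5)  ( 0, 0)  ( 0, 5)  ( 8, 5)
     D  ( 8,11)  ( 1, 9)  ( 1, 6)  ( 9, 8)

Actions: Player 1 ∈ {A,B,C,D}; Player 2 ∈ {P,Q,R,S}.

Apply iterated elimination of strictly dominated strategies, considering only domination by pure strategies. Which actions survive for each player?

P1 drop A (B beats it: P:6>3 Q:8>0 R:6>3 S:11>4)
P1 drop C (B beats it: P:6>0 Q:8>0 R:6>0 S:11>8)
P2 drop R (P beats it: B:8>6 D:11>6)
P1→{B,D} P2→{P,Q,S}

Remaining: P1:{B,D} P2:{P,Q,S}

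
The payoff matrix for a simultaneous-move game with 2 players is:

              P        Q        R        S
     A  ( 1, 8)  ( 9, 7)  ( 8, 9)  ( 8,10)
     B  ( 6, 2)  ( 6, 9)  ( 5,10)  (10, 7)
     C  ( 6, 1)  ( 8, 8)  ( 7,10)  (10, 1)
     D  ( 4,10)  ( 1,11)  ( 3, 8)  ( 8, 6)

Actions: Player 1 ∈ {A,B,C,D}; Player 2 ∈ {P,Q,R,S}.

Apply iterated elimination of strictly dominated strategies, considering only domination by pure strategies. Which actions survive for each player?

IESDS → P1:{A,B,C} P2:{R,S}

P1 drop D (B beats it: P:6>4 Q:6>1 R:5>3 S:10>8)
P2 drop P (R beats it: A:9>8 B:10>2 C:10>1)
P2 drop Q (R beats it: A:9>7 B:10>9 C:10>8)
P1→{A,B,C} P2→{R,S}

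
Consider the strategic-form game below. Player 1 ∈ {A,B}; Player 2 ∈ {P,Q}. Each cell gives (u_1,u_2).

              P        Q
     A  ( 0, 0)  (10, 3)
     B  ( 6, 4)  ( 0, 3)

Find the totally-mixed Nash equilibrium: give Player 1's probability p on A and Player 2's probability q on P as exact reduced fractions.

P1 indiff ⇒ q·0+(1-q)·10 = q·6+(1-q)·0 ⇒ q(-6) = (1-q)(-10) ⇒ q = 5/8
P2 indiff ⇒ p·0+(1-p)·4 = p·3+(1-p)·3 ⇒ p(-3) = (1-p)(-1) ⇒ p = 1/4

p=1/4, q=5/8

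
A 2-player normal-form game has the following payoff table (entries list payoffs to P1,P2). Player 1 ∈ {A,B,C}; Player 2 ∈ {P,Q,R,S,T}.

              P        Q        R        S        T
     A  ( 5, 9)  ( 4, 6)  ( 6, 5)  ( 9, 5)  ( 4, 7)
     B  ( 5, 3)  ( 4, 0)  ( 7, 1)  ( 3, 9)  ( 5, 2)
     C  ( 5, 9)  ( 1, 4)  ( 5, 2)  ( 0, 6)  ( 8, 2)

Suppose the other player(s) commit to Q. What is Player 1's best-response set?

argmax u_1 = {A,B}

u_1(A vs Q) = 4
u_1(B vs Q) = 4
u_1(C vs Q) = 1
max payoff 4 at {A,B}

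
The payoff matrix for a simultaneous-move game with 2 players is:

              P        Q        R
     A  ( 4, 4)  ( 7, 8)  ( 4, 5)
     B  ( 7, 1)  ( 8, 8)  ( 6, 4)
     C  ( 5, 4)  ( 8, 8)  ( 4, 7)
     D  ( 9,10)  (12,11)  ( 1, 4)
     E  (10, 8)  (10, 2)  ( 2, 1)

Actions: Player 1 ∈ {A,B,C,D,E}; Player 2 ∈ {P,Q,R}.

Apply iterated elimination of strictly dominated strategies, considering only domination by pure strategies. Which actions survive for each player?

Remaining: P1:{D,E} P2:{P,Q}

P1 drop A (B beats it: P:7>4 Q:8>7 R:6>4)
P2 drop R (Q beats it: B:8>4 C:8>7 D:11>4 E:2>1)
P1 drop B (D beats it: P:9>7 Q:12>8)
P1 drop C (D beats it: P:9>5 Q:12>8)
P1→{D,E} P2→{P,Q}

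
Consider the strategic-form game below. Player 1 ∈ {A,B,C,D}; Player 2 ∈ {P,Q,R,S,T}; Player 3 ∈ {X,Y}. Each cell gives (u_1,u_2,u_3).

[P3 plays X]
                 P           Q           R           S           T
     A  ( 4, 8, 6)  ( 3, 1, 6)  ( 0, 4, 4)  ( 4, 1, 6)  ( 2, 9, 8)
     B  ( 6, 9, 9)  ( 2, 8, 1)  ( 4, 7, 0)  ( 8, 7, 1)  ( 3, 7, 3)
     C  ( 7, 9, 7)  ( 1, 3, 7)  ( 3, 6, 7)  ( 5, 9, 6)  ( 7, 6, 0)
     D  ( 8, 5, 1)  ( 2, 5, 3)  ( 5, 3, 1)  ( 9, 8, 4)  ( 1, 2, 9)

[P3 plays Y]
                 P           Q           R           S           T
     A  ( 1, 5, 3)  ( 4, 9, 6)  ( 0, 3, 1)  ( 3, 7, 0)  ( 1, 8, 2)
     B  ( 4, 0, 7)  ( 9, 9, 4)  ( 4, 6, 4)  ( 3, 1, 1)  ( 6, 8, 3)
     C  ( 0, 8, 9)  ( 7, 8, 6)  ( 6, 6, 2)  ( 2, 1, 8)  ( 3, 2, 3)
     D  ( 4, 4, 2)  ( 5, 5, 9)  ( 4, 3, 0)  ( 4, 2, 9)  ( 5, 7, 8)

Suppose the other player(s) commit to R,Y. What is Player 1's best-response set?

u_1(A vs R,Y) = 0
u_1(B vs R,Y) = 4
u_1(C vs R,Y) = 6
u_1(D vs R,Y) = 4
max payoff 6 at {C}

BR_1 = {C}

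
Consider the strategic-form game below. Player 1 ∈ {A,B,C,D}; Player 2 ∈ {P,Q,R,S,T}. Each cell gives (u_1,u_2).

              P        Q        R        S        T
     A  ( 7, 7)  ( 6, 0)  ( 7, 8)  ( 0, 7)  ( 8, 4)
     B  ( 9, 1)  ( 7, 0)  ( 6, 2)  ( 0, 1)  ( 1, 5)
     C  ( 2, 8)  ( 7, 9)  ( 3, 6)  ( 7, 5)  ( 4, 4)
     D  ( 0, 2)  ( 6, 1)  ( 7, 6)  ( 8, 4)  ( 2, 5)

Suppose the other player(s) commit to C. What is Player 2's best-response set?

P2 best: {Q}

u_2(P vs C) = 8
u_2(Q vs C) = 9
u_2(R vs C) = 6
u_2(S vs C) = 5
u_2(T vs C) = 4
max payoff 9 at {Q}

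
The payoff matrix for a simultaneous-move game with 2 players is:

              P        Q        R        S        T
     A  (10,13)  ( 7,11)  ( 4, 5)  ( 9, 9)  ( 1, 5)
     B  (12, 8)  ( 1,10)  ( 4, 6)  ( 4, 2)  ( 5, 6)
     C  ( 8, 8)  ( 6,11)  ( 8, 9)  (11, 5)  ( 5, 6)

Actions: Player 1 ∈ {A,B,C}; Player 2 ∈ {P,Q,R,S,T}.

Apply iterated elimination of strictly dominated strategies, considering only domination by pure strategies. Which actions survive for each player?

Remaining: P1:{A,B} P2:{P,Q}

P2 drop R (Q beats it: A:11>5 B:10>6 C:11>9)
P2 drop S (P beats it: A:13>9 B:8>2 C:8>5)
P2 drop T (P beats it: A:13>5 B:8>6 C:8>6)
P1 drop C (A beats it: P:10>8 Q:7>6)
P1→{A,B} P2→{P,Q}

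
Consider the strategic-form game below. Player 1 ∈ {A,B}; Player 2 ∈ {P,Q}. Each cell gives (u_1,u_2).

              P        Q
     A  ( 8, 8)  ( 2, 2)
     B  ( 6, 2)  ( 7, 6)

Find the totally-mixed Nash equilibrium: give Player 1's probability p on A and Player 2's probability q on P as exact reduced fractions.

P1 indiff ⇒ q·8+(1-q)·2 = q·6+(1-q)·7 ⇒ q(2) = (1-q)(5) ⇒ q = 5/7
P2 indiff ⇒ p·8+(1-p)·2 = p·2+(1-p)·6 ⇒ p(6) = (1-p)(4) ⇒ p = 2/5

(p,q) = (2/5, 5/7)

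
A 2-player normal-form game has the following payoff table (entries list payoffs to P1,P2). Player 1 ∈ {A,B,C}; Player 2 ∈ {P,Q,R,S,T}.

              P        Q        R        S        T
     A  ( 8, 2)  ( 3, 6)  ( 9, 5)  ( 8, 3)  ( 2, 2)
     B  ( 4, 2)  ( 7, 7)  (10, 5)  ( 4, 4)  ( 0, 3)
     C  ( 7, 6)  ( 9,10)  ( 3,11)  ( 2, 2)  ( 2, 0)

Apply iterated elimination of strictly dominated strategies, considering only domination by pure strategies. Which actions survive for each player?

P2 drop P (Q beats it: A:6>2 B:7>2 C:10>6)
P2 drop S (Q beats it: A:6>3 B:7>4 C:10>2)
P2 drop T (Q beats it: A:6>2 B:7>3 C:10>0)
P1 drop A (B beats it: Q:7>3 R:10>9)
P1→{B,C} P2→{Q,R}

Remaining: P1:{B,C} P2:{Q,R}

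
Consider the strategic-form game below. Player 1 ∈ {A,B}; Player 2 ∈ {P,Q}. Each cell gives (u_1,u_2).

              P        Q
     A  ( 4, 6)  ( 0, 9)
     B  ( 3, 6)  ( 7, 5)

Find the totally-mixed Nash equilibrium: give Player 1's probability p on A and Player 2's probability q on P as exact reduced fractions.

p=1/4, q=7/8

P1 indiff ⇒ q·4+(1-q)·0 = q·3+(1-q)·7 ⇒ q(1) = (1-q)(7) ⇒ q = 7/8
P2 indiff ⇒ p·6+(1-p)·6 = p·9+(1-p)·5 ⇒ p(-3) = (1-p)(-1) ⇒ p = 1/4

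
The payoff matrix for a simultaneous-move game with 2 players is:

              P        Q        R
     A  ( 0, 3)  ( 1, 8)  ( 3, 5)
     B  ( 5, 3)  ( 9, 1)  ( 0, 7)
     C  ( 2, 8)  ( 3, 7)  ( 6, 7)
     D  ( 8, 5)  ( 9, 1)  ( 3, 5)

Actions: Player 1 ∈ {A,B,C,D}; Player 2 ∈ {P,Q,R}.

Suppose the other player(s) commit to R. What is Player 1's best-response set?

u_1(A vs R) = 3
u_1(B vs R) = 0
u_1(C vs R) = 6
u_1(D vs R) = 3
max payoff 6 at {C}

argmax u_1 = {C}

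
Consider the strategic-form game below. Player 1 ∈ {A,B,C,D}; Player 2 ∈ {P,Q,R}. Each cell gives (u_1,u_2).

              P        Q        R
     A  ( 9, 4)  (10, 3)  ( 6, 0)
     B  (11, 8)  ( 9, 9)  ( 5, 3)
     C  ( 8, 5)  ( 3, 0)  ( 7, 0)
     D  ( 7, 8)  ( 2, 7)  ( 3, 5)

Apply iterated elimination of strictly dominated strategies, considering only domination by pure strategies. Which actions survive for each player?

P1 drop D (A beats it: P:9>7 Q:10>2 R:6>3)
P2 drop R (P beats it: A:4>0 B:8>3 C:5>0)
P1 drop C (A beats it: P:9>8 Q:10>3)
P1→{A,B} P2→{P,Q}

IESDS → P1:{A,B} P2:{P,Q}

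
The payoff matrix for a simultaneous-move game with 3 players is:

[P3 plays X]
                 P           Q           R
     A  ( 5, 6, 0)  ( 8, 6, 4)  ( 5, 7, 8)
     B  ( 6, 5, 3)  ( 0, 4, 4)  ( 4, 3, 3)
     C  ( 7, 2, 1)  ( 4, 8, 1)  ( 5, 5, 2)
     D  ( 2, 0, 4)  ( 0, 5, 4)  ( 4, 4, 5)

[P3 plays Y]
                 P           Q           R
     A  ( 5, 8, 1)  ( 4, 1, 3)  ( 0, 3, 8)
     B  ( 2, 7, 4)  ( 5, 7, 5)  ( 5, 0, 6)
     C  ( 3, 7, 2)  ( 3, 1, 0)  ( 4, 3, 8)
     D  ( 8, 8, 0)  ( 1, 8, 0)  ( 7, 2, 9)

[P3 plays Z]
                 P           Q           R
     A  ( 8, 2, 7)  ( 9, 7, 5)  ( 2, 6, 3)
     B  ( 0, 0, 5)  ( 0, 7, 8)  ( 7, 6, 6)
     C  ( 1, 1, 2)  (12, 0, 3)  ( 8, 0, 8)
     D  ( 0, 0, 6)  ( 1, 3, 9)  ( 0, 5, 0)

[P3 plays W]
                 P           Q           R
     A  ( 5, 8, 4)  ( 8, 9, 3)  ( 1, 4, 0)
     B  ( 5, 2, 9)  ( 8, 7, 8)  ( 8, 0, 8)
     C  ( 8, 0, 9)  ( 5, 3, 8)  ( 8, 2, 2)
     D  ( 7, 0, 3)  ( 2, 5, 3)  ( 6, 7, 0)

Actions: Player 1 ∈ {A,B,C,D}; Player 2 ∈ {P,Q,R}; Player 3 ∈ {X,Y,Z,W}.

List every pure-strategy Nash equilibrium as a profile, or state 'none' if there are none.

(A,P,X): not NE [P1→C gives 7>5; P2→R gives 7>6; P3→Z gives 7>0]
(A,P,Y): not NE [P1→D gives 8>5; P3→Z gives 7>1]
(A,P,Z): not NE [P2→Q gives 7>2]
(A,P,W): not NE [P1→C gives 8>5; P2→Q gives 9>8; P3→Z gives 7>4]
(A,Q,X): not NE [P2→R gives 7>6; P3→Z gives 5>4]
(A,Q,Y): not NE [P1→B gives 5>4; P2→P gives 8>1; P3→Z gives 5>3]
(A,Q,Z): not NE [P1→C gives 12>9]
(A,Q,W): not NE [P3→Z gives 5>3]
(A,R,X): NE
(A,R,Y): not NE [P1→D gives 7>0; P2→P gives 8>3]
(A,R,Z): not NE [P1→C gives 8>2; P2→Q gives 7>6; P3→Y gives 8>3]
(A,R,W): not NE [P1→C gives 8>1; P2→Q gives 9>4; P3→Y gives 8>0]
(B,P,X): not NE [P1→C gives 7>6; P3→W gives 9>3]
(B,P,Y): not NE [P1→D gives 8>2; P3→W gives 9>4]
(B,P,Z): not NE [P1→A gives 8>0; P2→Q gives 7>0; P3→W gives 9>5]
(B,P,W): not NE [P1→C gives 8>5; P2→Q gives 7>2]
(B,Q,X): not NE [P1→A gives 8>0; P2→P gives 5>4; P3→W gives 8>4]
(B,Q,Y): not NE [P3→W gives 8>5]
(B,Q,Z): not NE [P1→C gives 12>0]
(B,Q,W): NE
(B,R,X): not NE [P1→C gives 5>4; P2→P gives 5>3; P3→W gives 8>3]
(B,R,Y): not NE [P1→D gives 7>5; P2→Q gives 7>0; P3→W gives 8>6]
(B,R,Z): not NE [P1→C gives 8>7; P2→Q gives 7>6; P3→W gives 8>6]
(B,R,W): not NE [P2→Q gives 7>0]
(C,P,X): not NE [P2→Q gives 8>2; P3→W gives 9>1]
(C,P,Y): not NE [P1→D gives 8>3; P3→W gives 9>2]
(C,P,Z): not NE [P1→A gives 8>1; P3→W gives 9>2]
(C,P,W): not NE [P2→Q gives 3>0]
(C,Q,X): not NE [P1→A gives 8>4; P3→W gives 8>1]
(C,Q,Y): not NE [P1→B gives 5>3; P2→P gives 7>1; P3→W gives 8>0]
(C,Q,Z): not NE [P2→P gives 1>0; P3→W gives 8>3]
(C,Q,W): not NE [P1→B gives 8>5]
(C,R,X): not NE [P2→Q gives 8>5; P3→Z gives 8>2]
(C,R,Y): not NE [P1→D gives 7>4; P2→P gives 7>3]
(C,R,Z): not NE [P2→P gives 1>0]
(C,R,W): not NE [P2→Q gives 3>2; P3→Z gives 8>2]
(D,P,X): not NE [P1→C gives 7>2; P2→Q gives 5>0; P3→Z gives 6>4]
(D,P,Y): not NE [P3→Z gives 6>0]
(D,P,Z): not NE [P1→A gives 8>0; P2→R gives 5>0]
(D,P,W): not NE [P1→C gives 8>7; P2→R gives 7>0; P3→Z gives 6>3]
(D,Q,X): not NE [P1→A gives 8>0; P3→Z gives 9>4]
(D,Q,Y): not NE [P1→B gives 5>1; P3→Z gives 9>0]
(D,Q,Z): not NE [P1→C gives 12>1; P2→R gives 5>3]
(D,Q,W): not NE [P1→B gives 8>2; P2→R gives 7>5; P3→Z gives 9>3]
(D,R,X): not NE [P1→C gives 5>4; P2→Q gives 5>4; P3→Y gives 9>5]
(D,R,Y): not NE [P2→Q gives 8>2]
(D,R,Z): not NE [P1→C gives 8>0; P3→Y gives 9>0]
(D,R,W): not NE [P1→C gives 8>6; P3→Y gives 9>0]

Nash profiles: (A,R,X), (B,Q,W)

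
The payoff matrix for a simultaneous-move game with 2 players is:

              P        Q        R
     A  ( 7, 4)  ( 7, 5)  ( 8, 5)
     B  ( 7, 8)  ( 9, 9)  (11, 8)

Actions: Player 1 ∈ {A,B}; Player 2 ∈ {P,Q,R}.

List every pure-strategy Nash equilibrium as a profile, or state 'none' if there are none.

Nash profiles: (B,Q)

(A,P): not NE [P2→R gives 5>4]
(A,Q): not NE [P1→B gives 9>7]
(A,R): not NE [P1→B gives 11>8]
(B,P): not NE [P2→Q gives 9>8]
(B,Q): NE
(B,R): not NE [P2→Q gives 9>8]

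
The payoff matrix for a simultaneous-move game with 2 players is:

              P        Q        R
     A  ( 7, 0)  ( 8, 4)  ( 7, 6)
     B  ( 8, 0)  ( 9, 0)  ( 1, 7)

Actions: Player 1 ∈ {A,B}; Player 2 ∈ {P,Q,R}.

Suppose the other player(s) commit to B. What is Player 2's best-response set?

BR_2 = {R}

u_2(P vs B) = 0
u_2(Q vs B) = 0
u_2(R vs B) = 7
max payoff 7 at {R}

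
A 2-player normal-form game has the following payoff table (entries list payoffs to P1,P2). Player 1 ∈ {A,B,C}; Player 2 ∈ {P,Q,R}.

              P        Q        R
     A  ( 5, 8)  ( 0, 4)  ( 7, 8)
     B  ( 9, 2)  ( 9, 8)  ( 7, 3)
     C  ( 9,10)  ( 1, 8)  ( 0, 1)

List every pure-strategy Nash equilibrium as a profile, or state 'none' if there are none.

PSNE = {(A,R), (B,Q), (C,P)}

(A,P): not NE [P1→C gives 9>5]
(A,Q): not NE [P1→B gives 9>0; P2→R gives 8>4]
(A,R): NE
(B,P): not NE [P2→Q gives 8>2]
(B,Q): NE
(B,R): not NE [P2→Q gives 8>3]
(C,P): NE
(C,Q): not NE [P1→B gives 9>1; P2→P gives 10>8]
(C,R): not NE [P1→B gives 7>0; P2→P gives 10>1]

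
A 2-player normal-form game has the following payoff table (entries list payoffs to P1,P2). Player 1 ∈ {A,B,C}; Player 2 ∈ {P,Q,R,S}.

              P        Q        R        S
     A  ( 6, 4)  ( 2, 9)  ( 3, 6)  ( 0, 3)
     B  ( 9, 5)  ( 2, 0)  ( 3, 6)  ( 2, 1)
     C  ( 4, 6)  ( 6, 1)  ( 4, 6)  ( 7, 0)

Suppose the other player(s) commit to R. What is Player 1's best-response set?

P1 best: {C}

u_1(A vs R) = 3
u_1(B vs R) = 3
u_1(C vs R) = 4
max payoff 4 at {C}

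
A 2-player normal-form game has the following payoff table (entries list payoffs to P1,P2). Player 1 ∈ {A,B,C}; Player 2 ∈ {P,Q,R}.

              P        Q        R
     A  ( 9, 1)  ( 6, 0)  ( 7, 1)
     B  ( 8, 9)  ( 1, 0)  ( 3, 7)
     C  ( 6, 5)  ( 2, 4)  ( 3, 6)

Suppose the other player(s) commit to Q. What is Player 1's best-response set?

P1 best: {A}

u_1(A vs Q) = 6
u_1(B vs Q) = 1
u_1(C vs Q) = 2
max payoff 6 at {A}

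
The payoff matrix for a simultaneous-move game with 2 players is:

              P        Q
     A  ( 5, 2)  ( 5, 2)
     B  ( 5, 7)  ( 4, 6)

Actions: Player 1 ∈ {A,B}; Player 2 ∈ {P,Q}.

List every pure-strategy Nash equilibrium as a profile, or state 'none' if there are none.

(A,P): NE
(A,Q): NE
(B,P): NE
(B,Q): not NE [P1→A gives 5>4; P2→P gives 7>6]

NE set: (A,P), (A,Q), (B,P)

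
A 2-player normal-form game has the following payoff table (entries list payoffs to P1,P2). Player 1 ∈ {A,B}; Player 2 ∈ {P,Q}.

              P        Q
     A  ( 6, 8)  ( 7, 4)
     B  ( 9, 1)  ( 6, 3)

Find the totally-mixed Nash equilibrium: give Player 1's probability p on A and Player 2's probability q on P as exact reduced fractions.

(p,q) = (1/3, 1/4)

P1 indiff ⇒ q·6+(1-q)·7 = q·9+(1-q)·6 ⇒ q(-3) = (1-q)(-1) ⇒ q = 1/4
P2 indiff ⇒ p·8+(1-p)·1 = p·4+(1-p)·3 ⇒ p(4) = (1-p)(2) ⇒ p = 1/3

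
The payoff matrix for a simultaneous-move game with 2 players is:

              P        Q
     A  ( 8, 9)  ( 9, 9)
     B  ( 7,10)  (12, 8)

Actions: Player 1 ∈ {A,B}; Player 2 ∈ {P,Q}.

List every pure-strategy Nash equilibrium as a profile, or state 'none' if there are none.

PSNE = {(A,P)}

(A,P): NE
(A,Q): not NE [P1→B gives 12>9]
(B,P): not NE [P1→A gives 8>7]
(B,Q): not NE [P2→P gives 10>8]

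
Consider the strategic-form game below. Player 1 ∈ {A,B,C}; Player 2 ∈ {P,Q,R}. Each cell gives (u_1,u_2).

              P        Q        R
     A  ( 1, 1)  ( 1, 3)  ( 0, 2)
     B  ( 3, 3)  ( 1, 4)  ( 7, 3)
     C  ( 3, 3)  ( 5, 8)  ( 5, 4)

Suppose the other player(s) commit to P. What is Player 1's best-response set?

u_1(A vs P) = 1
u_1(B vs P) = 3
u_1(C vs P) = 3
max payoff 3 at {B,C}

P1 best: {B,C}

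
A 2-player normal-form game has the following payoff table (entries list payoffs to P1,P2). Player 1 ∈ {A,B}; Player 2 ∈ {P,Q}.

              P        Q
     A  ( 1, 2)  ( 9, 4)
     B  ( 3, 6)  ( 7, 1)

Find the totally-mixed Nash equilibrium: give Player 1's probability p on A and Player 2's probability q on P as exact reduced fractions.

P1 indiff ⇒ q·1+(1-q)·9 = q·3+(1-q)·7 ⇒ q(-2) = (1-q)(-2) ⇒ q = 1/2
P2 indiff ⇒ p·2+(1-p)·6 = p·4+(1-p)·1 ⇒ p(-2) = (1-p)(-5) ⇒ p = 5/7

(p,q) = (5/7, 1/2)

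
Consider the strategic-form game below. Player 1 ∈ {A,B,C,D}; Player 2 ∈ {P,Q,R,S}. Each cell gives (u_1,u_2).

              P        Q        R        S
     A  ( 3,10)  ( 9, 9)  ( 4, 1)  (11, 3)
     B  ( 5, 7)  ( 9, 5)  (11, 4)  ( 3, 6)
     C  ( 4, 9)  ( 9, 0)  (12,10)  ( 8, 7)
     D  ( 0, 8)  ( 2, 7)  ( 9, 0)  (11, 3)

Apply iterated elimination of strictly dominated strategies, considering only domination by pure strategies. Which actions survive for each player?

Remaining: P1:{B,C} P2:{P,R}

P2 drop Q (P beats it: A:10>9 B:7>5 C:9>0 D:8>7)
P2 drop S (P beats it: A:10>3 B:7>6 C:9>7 D:8>3)
P1 drop A (B beats it: P:5>3 R:11>4)
P1 drop D (B beats it: P:5>0 R:11>9)
P1→{B,C} P2→{P,R}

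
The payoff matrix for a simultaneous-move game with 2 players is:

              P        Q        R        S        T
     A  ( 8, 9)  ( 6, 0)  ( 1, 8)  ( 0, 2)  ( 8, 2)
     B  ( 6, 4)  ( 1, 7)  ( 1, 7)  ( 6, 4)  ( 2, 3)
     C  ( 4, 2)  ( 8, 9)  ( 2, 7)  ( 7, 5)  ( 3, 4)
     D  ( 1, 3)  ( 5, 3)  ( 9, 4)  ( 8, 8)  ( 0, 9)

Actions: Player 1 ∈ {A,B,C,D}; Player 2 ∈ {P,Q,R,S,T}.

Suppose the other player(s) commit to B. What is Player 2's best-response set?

BR_2 = {Q,R}

u_2(P vs B) = 4
u_2(Q vs B) = 7
u_2(R vs B) = 7
u_2(S vs B) = 4
u_2(T vs B) = 3
max payoff 7 at {Q,R}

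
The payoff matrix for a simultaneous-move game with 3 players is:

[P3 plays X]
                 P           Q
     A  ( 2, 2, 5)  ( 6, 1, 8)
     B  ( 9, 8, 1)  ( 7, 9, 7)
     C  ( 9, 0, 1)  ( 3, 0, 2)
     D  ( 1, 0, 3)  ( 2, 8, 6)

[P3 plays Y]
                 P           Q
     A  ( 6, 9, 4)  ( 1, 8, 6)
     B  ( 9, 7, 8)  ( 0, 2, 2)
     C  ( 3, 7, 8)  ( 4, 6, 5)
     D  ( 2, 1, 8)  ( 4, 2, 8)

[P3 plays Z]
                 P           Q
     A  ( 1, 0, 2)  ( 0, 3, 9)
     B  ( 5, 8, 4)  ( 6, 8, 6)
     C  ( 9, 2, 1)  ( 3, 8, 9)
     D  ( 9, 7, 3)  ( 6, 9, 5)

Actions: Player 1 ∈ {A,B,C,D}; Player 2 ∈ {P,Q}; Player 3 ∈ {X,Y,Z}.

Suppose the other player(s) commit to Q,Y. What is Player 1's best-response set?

P1 best: {C,D}

u_1(A vs Q,Y) = 1
u_1(B vs Q,Y) = 0
u_1(C vs Q,Y) = 4
u_1(D vs Q,Y) = 4
max payoff 4 at {C,D}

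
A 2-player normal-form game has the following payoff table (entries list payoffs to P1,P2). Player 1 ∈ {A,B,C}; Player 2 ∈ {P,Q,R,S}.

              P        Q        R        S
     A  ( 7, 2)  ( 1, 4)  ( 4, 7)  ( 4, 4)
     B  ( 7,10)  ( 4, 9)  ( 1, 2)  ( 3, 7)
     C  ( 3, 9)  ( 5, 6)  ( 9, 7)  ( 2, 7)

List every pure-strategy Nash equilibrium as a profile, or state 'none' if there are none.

(A,P): not NE [P2→R gives 7>2]
(A,Q): not NE [P1→C gives 5>1; P2→R gives 7>4]
(A,R): not NE [P1→C gives 9>4]
(A,S): not NE [P2→R gives 7>4]
(B,P): NE
(B,Q): not NE [P1→C gives 5>4; P2→P gives 10>9]
(B,R): not NE [P1→C gives 9>1; P2→P gives 10>2]
(B,S): not NE [P1→A gives 4>3; P2→P gives 10>7]
(C,P): not NE [P1→B gives 7>3]
(C,Q): not NE [P2→P gives 9>6]
(C,R): not NE [P2→P gives 9>7]
(C,S): not NE [P1→A gives 4>2; P2→P gives 9>7]

Nash profiles: (B,P)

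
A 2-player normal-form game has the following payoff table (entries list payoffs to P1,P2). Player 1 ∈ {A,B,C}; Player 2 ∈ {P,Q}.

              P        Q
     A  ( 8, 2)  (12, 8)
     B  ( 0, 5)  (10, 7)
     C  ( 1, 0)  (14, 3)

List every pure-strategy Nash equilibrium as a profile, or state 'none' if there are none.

PSNE = {(C,Q)}

(A,P): not NE [P2→Q gives 8>2]
(A,Q): not NE [P1→C gives 14>12]
(B,P): not NE [P1→A gives 8>0; P2→Q gives 7>5]
(B,Q): not NE [P1→C gives 14>10]
(C,P): not NE [P1→A gives 8>1; P2→Q gives 3>0]
(C,Q): NE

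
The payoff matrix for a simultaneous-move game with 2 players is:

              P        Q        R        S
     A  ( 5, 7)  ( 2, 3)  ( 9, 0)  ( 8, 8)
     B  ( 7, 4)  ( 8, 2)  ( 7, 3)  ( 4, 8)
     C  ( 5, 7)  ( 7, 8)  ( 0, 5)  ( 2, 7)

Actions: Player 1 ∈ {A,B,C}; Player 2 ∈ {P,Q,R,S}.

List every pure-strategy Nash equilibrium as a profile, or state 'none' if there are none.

(A,P): not NE [P1→B gives 7>5; P2→S gives 8>7]
(A,Q): not NE [P1→B gives 8>2; P2→S gives 8>3]
(A,R): not NE [P2→S gives 8>0]
(A,S): NE
(B,P): not NE [P2→S gives 8>4]
(B,Q): not NE [P2→S gives 8>2]
(B,R): not NE [P1→A gives 9>7; P2→S gives 8>3]
(B,S): not NE [P1→A gives 8>4]
(C,P): not NE [P1→B gives 7>5; P2→Q gives 8>7]
(C,Q): not NE [P1→B gives 8>7]
(C,R): not NE [P1→A gives 9>0; P2→Q gives 8>5]
(C,S): not NE [P1→A gives 8>2; P2→Q gives 8>7]

PSNE = {(A,S)}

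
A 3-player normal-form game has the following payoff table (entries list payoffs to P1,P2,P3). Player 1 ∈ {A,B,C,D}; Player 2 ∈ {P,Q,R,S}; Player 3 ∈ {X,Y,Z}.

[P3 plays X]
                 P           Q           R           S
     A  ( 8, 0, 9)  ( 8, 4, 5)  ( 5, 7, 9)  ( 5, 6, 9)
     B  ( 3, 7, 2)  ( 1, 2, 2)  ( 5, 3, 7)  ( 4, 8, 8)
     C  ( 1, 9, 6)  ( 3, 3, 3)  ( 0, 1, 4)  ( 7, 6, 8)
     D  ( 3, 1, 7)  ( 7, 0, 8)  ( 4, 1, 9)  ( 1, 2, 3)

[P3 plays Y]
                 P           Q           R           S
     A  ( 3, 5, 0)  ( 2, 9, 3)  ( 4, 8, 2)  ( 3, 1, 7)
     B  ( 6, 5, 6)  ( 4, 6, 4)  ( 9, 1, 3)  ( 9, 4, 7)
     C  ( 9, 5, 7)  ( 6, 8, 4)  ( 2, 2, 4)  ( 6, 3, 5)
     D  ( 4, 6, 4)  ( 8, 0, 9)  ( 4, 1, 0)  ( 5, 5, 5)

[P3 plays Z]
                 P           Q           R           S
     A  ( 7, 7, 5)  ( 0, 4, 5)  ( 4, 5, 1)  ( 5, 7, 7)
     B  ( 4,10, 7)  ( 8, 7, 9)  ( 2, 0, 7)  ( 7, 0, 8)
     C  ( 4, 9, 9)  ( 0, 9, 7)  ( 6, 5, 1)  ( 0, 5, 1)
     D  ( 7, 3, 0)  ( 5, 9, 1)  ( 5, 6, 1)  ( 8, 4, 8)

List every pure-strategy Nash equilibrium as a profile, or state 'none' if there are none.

Nash profiles: (A,R,X)

(A,P,X): not NE [P2→R gives 7>0]
(A,P,Y): not NE [P1→C gives 9>3; P2→Q gives 9>5; P3→X gives 9>0]
(A,P,Z): not NE [P3→X gives 9>5]
(A,Q,X): not NE [P2→R gives 7>4]
(A,Q,Y): not NE [P1→D gives 8>2; P3→Z gives 5>3]
(A,Q,Z): not NE [P1→B gives 8>0; P2→S gives 7>4]
(A,R,X): NE
(A,R,Y): not NE [P1→B gives 9>4; P2→Q gives 9>8; P3→X gives 9>2]
(A,R,Z): not NE [P1→C gives 6>4; P2→S gives 7>5; P3→X gives 9>1]
(A,S,X): not NE [P1→C gives 7>5; P2→R gives 7>6]
(A,S,Y): not NE [P1→B gives 9>3; P2→Q gives 9>1; P3→X gives 9>7]
(A,S,Z): not NE [P1→D gives 8>5; P3→X gives 9>7]
(B,P,X): not NE [P1→A gives 8>3; P2→S gives 8>7; P3→Z gives 7>2]
(B,P,Y): not NE [P1→C gives 9>6; P2→Q gives 6>5; P3→Z gives 7>6]
(B,P,Z): not NE [P1→D gives 7>4]
(B,Q,X): not NE [P1→A gives 8>1; P2→S gives 8>2; P3→Z gives 9>2]
(B,Q,Y): not NE [P1→D gives 8>4; P3→Z gives 9>4]
(B,Q,Z): not NE [P2→P gives 10>7]
(B,R,X): not NE [P2→S gives 8>3]
(B,R,Y): not NE [P2→Q gives 6>1; P3→Z gives 7>3]
(B,R,Z): not NE [P1→C gives 6>2; P2→P gives 10>0]
(B,S,X): not NE [P1→C gives 7>4]
(B,S,Y): not NE [P2→Q gives 6>4; P3→Z gives 8>7]
(B,S,Z): not NE [P1→D gives 8>7; P2→P gives 10>0]
(C,P,X): not NE [P1→A gives 8>1; P3→Z gives 9>6]
(C,P,Y): not NE [P2→Q gives 8>5; P3→Z gives 9>7]
(C,P,Z): not NE [P1→D gives 7>4]
(C,Q,X): not NE [P1→A gives 8>3; P2→P gives 9>3; P3→Z gives 7>3]
(C,Q,Y): not NE [P1→D gives 8>6; P3→Z gives 7>4]
(C,Q,Z): not NE [P1→B gives 8>0]
(C,R,X): not NE [P1→B gives 5>0; P2→P gives 9>1]
(C,R,Y): not NE [P1→B gives 9>2; P2→Q gives 8>2]
(C,R,Z): not NE [P2→Q gives 9>5; P3→Y gives 4>1]
(C,S,X): not NE [P2→P gives 9>6]
(C,S,Y): not NE [P1→B gives 9>6; P2→Q gives 8>3; P3→X gives 8>5]
(C,S,Z): not NE [P1→D gives 8>0; P2→Q gives 9>5; P3→X gives 8>1]
(D,P,X): not NE [P1→A gives 8>3; P2→S gives 2>1]
(D,P,Y): not NE [P1→C gives 9>4; P3→X gives 7>4]
(D,P,Z): not NE [P2→Q gives 9>3; P3→X gives 7>0]
(D,Q,X): not NE [P1→A gives 8>7; P2→S gives 2>0; P3→Y gives 9>8]
(D,Q,Y): not NE [P2→P gives 6>0]
(D,Q,Z): not NE [P1→B gives 8>5; P3→Y gives 9>1]
(D,R,X): not NE [P1→B gives 5>4; P2→S gives 2>1]
(D,R,Y): not NE [P1→B gives 9>4; P2→P gives 6>1; P3→X gives 9>0]
(D,R,Z): not NE [P1→C gives 6>5; P2→Q gives 9>6; P3→X gives 9>1]
(D,S,X): not NE [P1→C gives 7>1; P3→Z gives 8>3]
(D,S,Y): not NE [P1→B gives 9>5; P2→P gives 6>5; P3→Z gives 8>5]
(D,S,Z): not NE [P2→Q gives 9>4]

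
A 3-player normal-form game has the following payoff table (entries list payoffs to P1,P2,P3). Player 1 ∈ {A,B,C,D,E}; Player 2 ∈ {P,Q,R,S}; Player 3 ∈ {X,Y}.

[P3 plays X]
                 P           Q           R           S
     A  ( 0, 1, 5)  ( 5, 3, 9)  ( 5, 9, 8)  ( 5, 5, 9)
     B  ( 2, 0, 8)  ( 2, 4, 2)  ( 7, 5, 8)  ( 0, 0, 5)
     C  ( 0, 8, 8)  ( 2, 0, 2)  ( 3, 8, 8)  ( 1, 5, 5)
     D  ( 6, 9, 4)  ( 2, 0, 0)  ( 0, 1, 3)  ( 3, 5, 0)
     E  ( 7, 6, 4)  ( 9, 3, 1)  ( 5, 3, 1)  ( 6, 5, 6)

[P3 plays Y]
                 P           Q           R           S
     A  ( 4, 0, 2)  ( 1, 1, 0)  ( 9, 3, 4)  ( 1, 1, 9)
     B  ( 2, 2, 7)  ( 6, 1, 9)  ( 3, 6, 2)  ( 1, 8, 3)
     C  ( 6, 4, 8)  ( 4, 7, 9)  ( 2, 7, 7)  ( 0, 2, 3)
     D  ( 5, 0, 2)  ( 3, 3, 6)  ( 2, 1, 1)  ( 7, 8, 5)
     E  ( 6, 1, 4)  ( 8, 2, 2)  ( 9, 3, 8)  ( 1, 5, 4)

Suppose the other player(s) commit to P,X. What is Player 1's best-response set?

argmax u_1 = {E}

u_1(A vs P,X) = 0
u_1(B vs P,X) = 2
u_1(C vs P,X) = 0
u_1(D vs P,X) = 6
u_1(E vs P,X) = 7
max payoff 7 at {E}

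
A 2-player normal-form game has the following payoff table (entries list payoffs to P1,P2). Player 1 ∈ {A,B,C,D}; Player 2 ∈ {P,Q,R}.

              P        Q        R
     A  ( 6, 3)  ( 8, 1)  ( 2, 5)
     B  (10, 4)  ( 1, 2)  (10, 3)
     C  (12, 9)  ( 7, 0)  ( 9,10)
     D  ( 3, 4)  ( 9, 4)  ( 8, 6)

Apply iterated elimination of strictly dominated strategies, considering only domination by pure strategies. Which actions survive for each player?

IESDS → P1:{B,C} P2:{P,R}

P2 drop Q (R beats it: A:5>1 B:3>2 C:10>0 D:6>4)
P1 drop A (B beats it: P:10>6 R:10>2)
P1 drop D (B beats it: P:10>3 R:10>8)
P1→{B,C} P2→{P,R}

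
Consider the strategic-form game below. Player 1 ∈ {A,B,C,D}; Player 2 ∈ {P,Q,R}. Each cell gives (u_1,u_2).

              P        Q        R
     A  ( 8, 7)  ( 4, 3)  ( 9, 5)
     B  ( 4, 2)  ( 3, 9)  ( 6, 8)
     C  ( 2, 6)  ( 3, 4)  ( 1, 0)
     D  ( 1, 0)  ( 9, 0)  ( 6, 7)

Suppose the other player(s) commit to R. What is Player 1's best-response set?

argmax u_1 = {A}

u_1(A vs R) = 9
u_1(B vs R) = 6
u_1(C vs R) = 1
u_1(D vs R) = 6
max payoff 9 at {A}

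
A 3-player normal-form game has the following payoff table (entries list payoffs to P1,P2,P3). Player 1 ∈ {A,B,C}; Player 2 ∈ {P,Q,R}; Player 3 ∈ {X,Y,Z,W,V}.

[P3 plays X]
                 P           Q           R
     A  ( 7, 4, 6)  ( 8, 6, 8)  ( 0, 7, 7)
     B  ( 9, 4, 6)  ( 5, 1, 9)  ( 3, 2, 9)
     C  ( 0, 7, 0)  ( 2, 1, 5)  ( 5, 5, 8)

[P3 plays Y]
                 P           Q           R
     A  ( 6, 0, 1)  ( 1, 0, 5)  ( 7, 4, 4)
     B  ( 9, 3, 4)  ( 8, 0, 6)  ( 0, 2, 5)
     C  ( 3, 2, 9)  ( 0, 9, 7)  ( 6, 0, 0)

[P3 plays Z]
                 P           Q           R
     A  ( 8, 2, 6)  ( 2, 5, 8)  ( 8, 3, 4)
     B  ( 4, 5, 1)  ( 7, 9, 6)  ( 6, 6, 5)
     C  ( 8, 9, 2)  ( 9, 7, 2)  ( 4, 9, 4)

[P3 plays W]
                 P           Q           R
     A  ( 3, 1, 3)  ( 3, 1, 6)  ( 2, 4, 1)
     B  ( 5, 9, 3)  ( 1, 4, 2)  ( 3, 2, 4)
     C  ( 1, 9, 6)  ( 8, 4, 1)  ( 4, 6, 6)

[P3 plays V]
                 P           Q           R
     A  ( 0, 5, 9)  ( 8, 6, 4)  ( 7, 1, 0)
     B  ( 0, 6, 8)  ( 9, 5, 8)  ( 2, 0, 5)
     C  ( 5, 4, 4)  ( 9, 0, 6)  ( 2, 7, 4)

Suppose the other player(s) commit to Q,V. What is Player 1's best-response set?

u_1(A vs Q,V) = 8
u_1(B vs Q,V) = 9
u_1(C vs Q,V) = 9
max payoff 9 at {B,C}

BR_1 = {B,C}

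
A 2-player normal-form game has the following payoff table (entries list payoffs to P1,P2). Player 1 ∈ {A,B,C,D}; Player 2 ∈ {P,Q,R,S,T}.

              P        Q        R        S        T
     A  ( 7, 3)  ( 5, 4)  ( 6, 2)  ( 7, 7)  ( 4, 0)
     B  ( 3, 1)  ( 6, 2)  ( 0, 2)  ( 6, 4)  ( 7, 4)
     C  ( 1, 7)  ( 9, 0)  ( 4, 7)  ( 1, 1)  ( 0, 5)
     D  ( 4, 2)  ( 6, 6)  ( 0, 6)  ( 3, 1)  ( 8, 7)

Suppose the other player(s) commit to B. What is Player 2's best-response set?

u_2(P vs B) = 1
u_2(Q vs B) = 2
u_2(R vs B) = 2
u_2(S vs B) = 4
u_2(T vs B) = 4
max payoff 4 at {S,T}

P2 best: {S,T}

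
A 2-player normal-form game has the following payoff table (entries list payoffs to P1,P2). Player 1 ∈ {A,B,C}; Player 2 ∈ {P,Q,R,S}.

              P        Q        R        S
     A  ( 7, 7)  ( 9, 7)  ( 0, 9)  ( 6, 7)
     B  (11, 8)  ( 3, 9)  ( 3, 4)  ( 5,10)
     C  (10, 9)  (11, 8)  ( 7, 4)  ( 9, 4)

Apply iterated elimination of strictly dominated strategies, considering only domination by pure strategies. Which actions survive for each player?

IESDS → P1:{B,C} P2:{P,Q,S}

P1 drop A (C beats it: P:10>7 Q:11>9 R:7>0 S:9>6)
P2 drop R (P beats it: B:8>4 C:9>4)
P1→{B,C} P2→{P,Q,S}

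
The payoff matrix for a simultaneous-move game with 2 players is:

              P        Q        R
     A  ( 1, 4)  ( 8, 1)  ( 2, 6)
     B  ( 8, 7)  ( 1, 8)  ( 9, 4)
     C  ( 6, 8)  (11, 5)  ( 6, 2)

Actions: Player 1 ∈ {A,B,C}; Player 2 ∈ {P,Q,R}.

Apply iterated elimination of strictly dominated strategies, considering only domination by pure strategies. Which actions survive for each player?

P1 drop A (C beats it: P:6>1 Q:11>8 R:6>2)
P2 drop R (P beats it: B:7>4 C:8>2)
P1→{B,C} P2→{P,Q}

IESDS → P1:{B,C} P2:{P,Q}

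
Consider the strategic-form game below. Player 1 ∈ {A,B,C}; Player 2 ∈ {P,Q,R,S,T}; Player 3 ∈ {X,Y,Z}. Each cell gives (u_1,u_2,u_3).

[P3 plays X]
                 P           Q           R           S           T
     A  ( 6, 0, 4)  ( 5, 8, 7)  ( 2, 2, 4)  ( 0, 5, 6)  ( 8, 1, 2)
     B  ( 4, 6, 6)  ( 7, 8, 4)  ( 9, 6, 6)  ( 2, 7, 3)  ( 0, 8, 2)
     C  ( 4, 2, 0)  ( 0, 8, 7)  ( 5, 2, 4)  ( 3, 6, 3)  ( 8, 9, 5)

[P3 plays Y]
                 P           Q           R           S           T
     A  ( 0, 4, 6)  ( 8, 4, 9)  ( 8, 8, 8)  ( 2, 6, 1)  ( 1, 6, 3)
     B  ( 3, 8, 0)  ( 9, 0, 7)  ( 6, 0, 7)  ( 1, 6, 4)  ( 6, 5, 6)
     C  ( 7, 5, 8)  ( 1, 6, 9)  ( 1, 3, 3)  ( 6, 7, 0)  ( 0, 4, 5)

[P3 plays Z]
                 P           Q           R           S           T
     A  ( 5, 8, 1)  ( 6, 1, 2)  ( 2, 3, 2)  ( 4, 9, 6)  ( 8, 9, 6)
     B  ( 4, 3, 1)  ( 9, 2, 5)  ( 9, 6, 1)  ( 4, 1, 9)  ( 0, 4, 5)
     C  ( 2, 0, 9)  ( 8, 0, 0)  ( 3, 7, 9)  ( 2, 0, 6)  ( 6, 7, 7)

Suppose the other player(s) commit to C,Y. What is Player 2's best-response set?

BR_2 = {S}

u_2(P vs C,Y) = 5
u_2(Q vs C,Y) = 6
u_2(R vs C,Y) = 3
u_2(S vs C,Y) = 7
u_2(T vs C,Y) = 4
max payoff 7 at {S}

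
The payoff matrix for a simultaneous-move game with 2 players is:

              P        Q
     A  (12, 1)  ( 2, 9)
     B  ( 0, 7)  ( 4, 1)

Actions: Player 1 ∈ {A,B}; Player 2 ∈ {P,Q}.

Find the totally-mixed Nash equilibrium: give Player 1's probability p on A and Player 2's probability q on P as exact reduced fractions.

P1 indiff ⇒ q·12+(1-q)·2 = q·0+(1-q)·4 ⇒ q(12) = (1-q)(2) ⇒ q = 1/7
P2 indiff ⇒ p·1+(1-p)·7 = p·9+(1-p)·1 ⇒ p(-8) = (1-p)(-6) ⇒ p = 3/7

p=3/7, q=1/7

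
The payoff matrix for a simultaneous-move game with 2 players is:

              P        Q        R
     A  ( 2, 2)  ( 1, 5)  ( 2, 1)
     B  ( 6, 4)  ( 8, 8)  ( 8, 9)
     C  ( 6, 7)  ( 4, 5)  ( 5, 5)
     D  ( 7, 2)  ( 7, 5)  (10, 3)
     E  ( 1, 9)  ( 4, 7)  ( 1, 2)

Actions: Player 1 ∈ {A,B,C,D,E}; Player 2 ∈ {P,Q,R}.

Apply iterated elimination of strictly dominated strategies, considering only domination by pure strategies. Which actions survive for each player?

P1 drop A (B beats it: P:6>2 Q:8>1 R:8>2)
P1 drop C (D beats it: P:7>6 Q:7>4 R:10>5)
P1 drop E (B beats it: P:6>1 Q:8>4 R:8>1)
P2 drop P (Q beats it: B:8>4 D:5>2)
P1→{B,D} P2→{Q,R}

Remaining: P1:{B,D} P2:{Q,R}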